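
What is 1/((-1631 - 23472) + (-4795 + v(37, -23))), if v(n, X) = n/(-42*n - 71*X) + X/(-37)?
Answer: -2923/87388668 ≈ -3.3448e-5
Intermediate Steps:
v(n, X) = -X/37 + n/(-71*X - 42*n) (v(n, X) = n/(-71*X - 42*n) + X*(-1/37) = n/(-71*X - 42*n) - X/37 = -X/37 + n/(-71*X - 42*n))
1/((-1631 - 23472) + (-4795 + v(37, -23))) = 1/((-1631 - 23472) + (-4795 + (-71*(-23)² - 37*37 - 42*(-23)*37)/(37*(42*37 + 71*(-23))))) = 1/(-25103 + (-4795 + (-71*529 - 1369 + 35742)/(37*(1554 - 1633)))) = 1/(-25103 + (-4795 + (1/37)*(-37559 - 1369 + 35742)/(-79))) = 1/(-25103 + (-4795 + (1/37)*(-1/79)*(-3186))) = 1/(-25103 + (-4795 + 3186/2923)) = 1/(-25103 - 14012599/2923) = 1/(-87388668/2923) = -2923/87388668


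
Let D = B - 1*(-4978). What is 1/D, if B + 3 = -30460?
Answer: -1/25485 ≈ -3.9239e-5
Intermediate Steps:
B = -30463 (B = -3 - 30460 = -30463)
D = -25485 (D = -30463 - 1*(-4978) = -30463 + 4978 = -25485)
1/D = 1/(-25485) = -1/25485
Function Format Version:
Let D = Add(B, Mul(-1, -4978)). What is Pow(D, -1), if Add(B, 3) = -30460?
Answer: Rational(-1, 25485) ≈ -3.9239e-5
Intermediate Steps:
B = -30463 (B = Add(-3, -30460) = -30463)
D = -25485 (D = Add(-30463, Mul(-1, -4978)) = Add(-30463, 4978) = -25485)
Pow(D, -1) = Pow(-25485, -1) = Rational(-1, 25485)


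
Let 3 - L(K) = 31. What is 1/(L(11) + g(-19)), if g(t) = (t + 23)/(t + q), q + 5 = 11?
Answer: -13/368 ≈ -0.035326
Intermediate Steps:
q = 6 (q = -5 + 11 = 6)
g(t) = (23 + t)/(6 + t) (g(t) = (t + 23)/(t + 6) = (23 + t)/(6 + t))
L(K) = -28 (L(K) = 3 - 1*31 = 3 - 31 = -28)
1/(L(11) + g(-19)) = 1/(-28 + (23 - 19)/(6 - 19)) = 1/(-28 + 4/(-13)) = 1/(-28 - 1/13*4) = 1/(-28 - 4/13) = 1/(-368/13) = -13/368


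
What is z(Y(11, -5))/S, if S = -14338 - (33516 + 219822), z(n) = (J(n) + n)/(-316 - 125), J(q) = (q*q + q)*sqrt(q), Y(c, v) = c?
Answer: 11/118045116 + 11*sqrt(11)/9837093 ≈ 3.8019e-6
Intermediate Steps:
J(q) = sqrt(q)*(q + q**2) (J(q) = (q**2 + q)*sqrt(q) = (q + q**2)*sqrt(q) = sqrt(q)*(q + q**2))
z(n) = -n/441 - n**(3/2)*(1 + n)/441 (z(n) = (n**(3/2)*(1 + n) + n)/(-316 - 125) = (n + n**(3/2)*(1 + n))/(-441) = (n + n**(3/2)*(1 + n))*(-1/441) = -n/441 - n**(3/2)*(1 + n)/441)
S = -267676 (S = -14338 - 1*253338 = -14338 - 253338 = -267676)
z(Y(11, -5))/S = (-1/441*11 + 11**(3/2)*(-1 - 1*11)/441)/(-267676) = (-11/441 + (11*sqrt(11))*(-1 - 11)/441)*(-1/267676) = (-11/441 + (1/441)*(11*sqrt(11))*(-12))*(-1/267676) = (-11/441 - 44*sqrt(11)/147)*(-1/267676) = 11/118045116 + 11*sqrt(11)/9837093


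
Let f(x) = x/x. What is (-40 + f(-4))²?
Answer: 1521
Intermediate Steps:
f(x) = 1
(-40 + f(-4))² = (-40 + 1)² = (-39)² = 1521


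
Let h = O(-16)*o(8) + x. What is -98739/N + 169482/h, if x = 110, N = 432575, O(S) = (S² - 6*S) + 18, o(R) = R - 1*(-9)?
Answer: 1453634931/55369600 ≈ 26.253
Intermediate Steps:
o(R) = 9 + R (o(R) = R + 9 = 9 + R)
O(S) = 18 + S² - 6*S
h = 6400 (h = (18 + (-16)² - 6*(-16))*(9 + 8) + 110 = (18 + 256 + 96)*17 + 110 = 370*17 + 110 = 6290 + 110 = 6400)
-98739/N + 169482/h = -98739/432575 + 169482/6400 = -98739*1/432575 + 169482*(1/6400) = -98739/432575 + 84741/3200 = 1453634931/55369600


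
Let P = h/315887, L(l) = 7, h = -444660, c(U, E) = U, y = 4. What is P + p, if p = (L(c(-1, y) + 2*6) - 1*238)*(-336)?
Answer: 24517440732/315887 ≈ 77615.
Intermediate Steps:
P = -444660/315887 ≈ -1.4077
p = 77616 (p = (7 - 1*238)*(-336) = (7 - 238)*(-336) = -231*(-336) = 77616)
P + p = -444660/315887 + 77616 = 24517440732/315887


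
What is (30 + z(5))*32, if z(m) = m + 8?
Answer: 1376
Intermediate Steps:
z(m) = 8 + m
(30 + z(5))*32 = (30 + (8 + 5))*32 = (30 + 13)*32 = 43*32 = 1376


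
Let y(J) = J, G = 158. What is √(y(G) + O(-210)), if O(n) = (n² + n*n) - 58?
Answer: 10*√883 ≈ 297.15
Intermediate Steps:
O(n) = -58 + 2*n² (O(n) = (n² + n²) - 58 = 2*n² - 58 = -58 + 2*n²)
√(y(G) + O(-210)) = √(158 + (-58 + 2*(-210)²)) = √(158 + (-58 + 2*44100)) = √(158 + (-58 + 88200)) = √(158 + 88142) = √88300 = 10*√883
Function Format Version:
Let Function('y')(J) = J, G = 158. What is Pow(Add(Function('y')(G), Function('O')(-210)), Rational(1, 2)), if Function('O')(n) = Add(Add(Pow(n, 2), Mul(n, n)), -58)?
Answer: Mul(10, Pow(883, Rational(1, 2))) ≈ 297.15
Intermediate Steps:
Function('O')(n) = Add(-58, Mul(2, Pow(n, 2))) (Function('O')(n) = Add(Add(Pow(n, 2), Pow(n, 2)), -58) = Add(Mul(2, Pow(n, 2)), -58) = Add(-58, Mul(2, Pow(n, 2))))
Pow(Add(Function('y')(G), Function('O')(-210)), Rational(1, 2)) = Pow(Add(158, Add(-58, Mul(2, Pow(-210, 2)))), Rational(1, 2)) = Pow(Add(158, Add(-58, Mul(2, 44100))), Rational(1, 2)) = Pow(Add(158, Add(-58, 88200)), Rational(1, 2)) = Pow(Add(158, 88142), Rational(1, 2)) = Pow(88300, Rational(1, 2)) = Mul(10, Pow(883, Rational(1, 2)))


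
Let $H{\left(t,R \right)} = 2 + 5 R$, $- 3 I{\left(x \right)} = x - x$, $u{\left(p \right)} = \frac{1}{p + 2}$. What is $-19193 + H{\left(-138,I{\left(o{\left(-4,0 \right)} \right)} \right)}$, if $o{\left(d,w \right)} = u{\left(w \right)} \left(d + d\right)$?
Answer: $-19191$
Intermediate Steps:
$u{\left(p \right)} = \frac{1}{2 + p}$
$o{\left(d,w \right)} = \frac{2 d}{2 + w}$ ($o{\left(d,w \right)} = \frac{d + d}{2 + w} = \frac{2 d}{2 + w}$)
$I{\left(x \right)} = 0$ ($I{\left(x \right)} = - \frac{x - x}{3} = \left(- \frac{1}{3}\right) 0 = 0$)
$-19193 + H{\left(-138,I{\left(o{\left(-4,0 \right)} \right)} \right)} = -19193 + \left(2 + 5 \cdot 0\right) = -19193 + \left(2 + 0\right) = -19193 + 2 = -19191$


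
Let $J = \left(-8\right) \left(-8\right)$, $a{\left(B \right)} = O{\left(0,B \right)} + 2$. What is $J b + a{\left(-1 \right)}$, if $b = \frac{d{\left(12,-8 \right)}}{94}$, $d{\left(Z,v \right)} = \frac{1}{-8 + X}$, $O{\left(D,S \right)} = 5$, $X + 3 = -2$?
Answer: $\frac{4245}{611} \approx 6.9476$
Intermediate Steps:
$X = -5$ ($X = -3 - 2 = -5$)
$a{\left(B \right)} = 7$ ($a{\left(B \right)} = 5 + 2 = 7$)
$d{\left(Z,v \right)} = - \frac{1}{13}$ ($d{\left(Z,v \right)} = \frac{1}{-8 - 5} = \frac{1}{-13} = - \frac{1}{13}$)
$J = 64$
$b = - \frac{1}{1222}$ ($b = - \frac{1}{13 \cdot 94} = \left(- \frac{1}{13}\right) \frac{1}{94} = - \frac{1}{1222} \approx -0.00081833$)
$J b + a{\left(-1 \right)} = 64 \left(- \frac{1}{1222}\right) + 7 = - \frac{32}{611} + 7 = \frac{4245}{611}$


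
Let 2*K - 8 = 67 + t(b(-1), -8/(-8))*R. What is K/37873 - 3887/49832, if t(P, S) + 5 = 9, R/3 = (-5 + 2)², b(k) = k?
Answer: -142652723/1887287336 ≈ -0.075586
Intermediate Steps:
R = 27 (R = 3*(-5 + 2)² = 3*(-3)² = 3*9 = 27)
t(P, S) = 4 (t(P, S) = -5 + 9 = 4)
K = 183/2 (K = 4 + (67 + 4*27)/2 = 4 + (67 + 108)/2 = 4 + (½)*175 = 4 + 175/2 = 183/2 ≈ 91.500)
K/37873 - 3887/49832 = (183/2)/37873 - 3887/49832 = (183/2)*(1/37873) - 3887*1/49832 = 183/75746 - 3887/49832 = -142652723/1887287336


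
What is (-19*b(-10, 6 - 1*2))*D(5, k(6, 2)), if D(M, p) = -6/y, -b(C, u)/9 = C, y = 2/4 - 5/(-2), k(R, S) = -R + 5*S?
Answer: 3420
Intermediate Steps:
y = 3 (y = 2*(1/4) - 5*(-1/2) = 1/2 + 5/2 = 3)
b(C, u) = -9*C
D(M, p) = -2 (D(M, p) = -6/3 = -6*1/3 = -2)
(-19*b(-10, 6 - 1*2))*D(5, k(6, 2)) = -(-171)*(-10)*(-2) = -19*90*(-2) = -1710*(-2) = 3420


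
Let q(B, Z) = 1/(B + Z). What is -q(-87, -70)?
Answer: 1/157 ≈ 0.0063694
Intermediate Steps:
-q(-87, -70) = -1/(-87 - 70) = -1/(-157) = -1*(-1/157) = 1/157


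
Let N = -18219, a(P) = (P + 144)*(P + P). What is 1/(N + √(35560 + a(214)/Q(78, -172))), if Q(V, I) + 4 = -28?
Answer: -24292/442534919 - 2*√123087/1327604757 ≈ -5.5421e-5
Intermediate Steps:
Q(V, I) = -32 (Q(V, I) = -4 - 28 = -32)
a(P) = 2*P*(144 + P) (a(P) = (144 + P)*(2*P) = 2*P*(144 + P))
1/(N + √(35560 + a(214)/Q(78, -172))) = 1/(-18219 + √(35560 + (2*214*(144 + 214))/(-32))) = 1/(-18219 + √(35560 + (2*214*358)*(-1/32))) = 1/(-18219 + √(35560 + 153224*(-1/32))) = 1/(-18219 + √(35560 - 19153/4)) = 1/(-18219 + √(123087/4)) = 1/(-18219 + √123087/2)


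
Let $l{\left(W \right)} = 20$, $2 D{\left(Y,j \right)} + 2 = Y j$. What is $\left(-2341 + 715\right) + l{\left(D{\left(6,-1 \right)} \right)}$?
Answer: $-1606$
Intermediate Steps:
$D{\left(Y,j \right)} = -1 + \frac{Y j}{2}$
$\left(-2341 + 715\right) + l{\left(D{\left(6,-1 \right)} \right)} = \left(-2341 + 715\right) + 20 = -1626 + 20 = -1606$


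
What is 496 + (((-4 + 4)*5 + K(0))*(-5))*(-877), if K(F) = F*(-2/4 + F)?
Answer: 496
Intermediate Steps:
K(F) = F*(-1/2 + F) (K(F) = F*(-2*1/4 + F) = F*(-1/2 + F))
496 + (((-4 + 4)*5 + K(0))*(-5))*(-877) = 496 + (((-4 + 4)*5 + 0*(-1/2 + 0))*(-5))*(-877) = 496 + ((0*5 + 0*(-1/2))*(-5))*(-877) = 496 + ((0 + 0)*(-5))*(-877) = 496 + (0*(-5))*(-877) = 496 + 0*(-877) = 496 + 0 = 496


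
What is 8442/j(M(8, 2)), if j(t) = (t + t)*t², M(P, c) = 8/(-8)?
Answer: -4221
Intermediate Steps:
M(P, c) = -1 (M(P, c) = 8*(-⅛) = -1)
j(t) = 2*t³ (j(t) = (2*t)*t² = 2*t³)
8442/j(M(8, 2)) = 8442/((2*(-1)³)) = 8442/((2*(-1))) = 8442/(-2) = 8442*(-½) = -4221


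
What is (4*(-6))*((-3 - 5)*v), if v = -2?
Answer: -384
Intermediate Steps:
(4*(-6))*((-3 - 5)*v) = (4*(-6))*((-3 - 5)*(-2)) = -(-192)*(-2) = -24*16 = -384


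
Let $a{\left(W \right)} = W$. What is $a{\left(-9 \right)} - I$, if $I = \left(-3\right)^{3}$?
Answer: $18$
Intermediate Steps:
$I = -27$
$a{\left(-9 \right)} - I = -9 - -27 = -9 + 27 = 18$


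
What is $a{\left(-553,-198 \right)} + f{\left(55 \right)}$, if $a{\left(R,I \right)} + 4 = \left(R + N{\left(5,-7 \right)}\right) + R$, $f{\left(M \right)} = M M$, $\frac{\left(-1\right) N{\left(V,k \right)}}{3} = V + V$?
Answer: $1885$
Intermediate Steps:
$N{\left(V,k \right)} = - 6 V$ ($N{\left(V,k \right)} = - 3 \left(V + V\right) = - 3 \cdot 2 V = - 6 V$)
$f{\left(M \right)} = M^{2}$
$a{\left(R,I \right)} = -34 + 2 R$ ($a{\left(R,I \right)} = -4 + \left(\left(R - 30\right) + R\right) = -4 + \left(\left(-30 + R\right) + R\right) = -4 + \left(-30 + 2 R\right) = -34 + 2 R$)
$a{\left(-553,-198 \right)} + f{\left(55 \right)} = \left(-34 + 2 \left(-553\right)\right) + 55^{2} = \left(-34 - 1106\right) + 3025 = -1140 + 3025 = 1885$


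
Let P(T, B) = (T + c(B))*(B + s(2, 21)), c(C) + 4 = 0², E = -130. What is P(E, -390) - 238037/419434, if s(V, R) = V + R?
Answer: 20626687215/419434 ≈ 49177.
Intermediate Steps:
c(C) = -4 (c(C) = -4 + 0² = -4 + 0 = -4)
s(V, R) = R + V
P(T, B) = (-4 + T)*(23 + B) (P(T, B) = (T - 4)*(B + (21 + 2)) = (-4 + T)*(B + 23) = (-4 + T)*(23 + B))
P(E, -390) - 238037/419434 = (-92 - 4*(-390) + 23*(-130) - 390*(-130)) - 238037/419434 = (-92 + 1560 - 2990 + 50700) - 238037*1/419434 = 49178 - 238037/419434 = 20626687215/419434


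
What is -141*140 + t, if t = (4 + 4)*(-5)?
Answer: -19780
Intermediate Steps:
t = -40 (t = 8*(-5) = -40)
-141*140 + t = -141*140 - 40 = -19740 - 40 = -19780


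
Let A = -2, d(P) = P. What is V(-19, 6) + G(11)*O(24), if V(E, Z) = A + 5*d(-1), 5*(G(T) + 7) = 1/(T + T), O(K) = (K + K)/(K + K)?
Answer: -1539/110 ≈ -13.991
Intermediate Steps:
O(K) = 1 (O(K) = (2*K)/((2*K)) = (2*K)*(1/(2*K)) = 1)
G(T) = -7 + 1/(10*T) (G(T) = -7 + 1/(5*(T + T)) = -7 + 1/(5*((2*T))) = -7 + (1/(2*T))/5 = -7 + 1/(10*T))
V(E, Z) = -7 (V(E, Z) = -2 + 5*(-1) = -2 - 5 = -7)
V(-19, 6) + G(11)*O(24) = -7 + (-7 + (⅒)/11)*1 = -7 + (-7 + (⅒)*(1/11))*1 = -7 + (-7 + 1/110)*1 = -7 - 769/110*1 = -7 - 769/110 = -1539/110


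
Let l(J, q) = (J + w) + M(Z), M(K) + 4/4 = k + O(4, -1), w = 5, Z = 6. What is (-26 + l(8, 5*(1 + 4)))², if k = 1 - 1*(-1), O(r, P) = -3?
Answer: 225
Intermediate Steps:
k = 2 (k = 1 + 1 = 2)
M(K) = -2 (M(K) = -1 + (2 - 3) = -1 - 1 = -2)
l(J, q) = 3 + J (l(J, q) = (J + 5) - 2 = (5 + J) - 2 = 3 + J)
(-26 + l(8, 5*(1 + 4)))² = (-26 + (3 + 8))² = (-26 + 11)² = (-15)² = 225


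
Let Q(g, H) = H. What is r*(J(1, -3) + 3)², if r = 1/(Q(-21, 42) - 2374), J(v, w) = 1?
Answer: -4/583 ≈ -0.0068611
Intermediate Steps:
r = -1/2332 (r = 1/(42 - 2374) = 1/(-2332) = -1/2332 ≈ -0.00042882)
r*(J(1, -3) + 3)² = -(1 + 3)²/2332 = -1/2332*4² = -1/2332*16 = -4/583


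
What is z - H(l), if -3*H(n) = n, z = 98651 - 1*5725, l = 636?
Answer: 93138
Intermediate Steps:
z = 92926 (z = 98651 - 5725 = 92926)
H(n) = -n/3
z - H(l) = 92926 - (-1)*636/3 = 92926 - 1*(-212) = 92926 + 212 = 93138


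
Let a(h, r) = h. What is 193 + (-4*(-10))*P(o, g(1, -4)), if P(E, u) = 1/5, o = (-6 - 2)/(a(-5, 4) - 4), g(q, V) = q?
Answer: 201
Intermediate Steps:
o = 8/9 (o = (-6 - 2)/(-5 - 4) = -8/(-9) = -8*(-1/9) = 8/9 ≈ 0.88889)
P(E, u) = 1/5
193 + (-4*(-10))*P(o, g(1, -4)) = 193 - 4*(-10)*(1/5) = 193 + 40*(1/5) = 193 + 8 = 201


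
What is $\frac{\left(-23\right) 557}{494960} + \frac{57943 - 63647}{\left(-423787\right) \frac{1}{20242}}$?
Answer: $\frac{2484471070001}{9119896240} \approx 272.42$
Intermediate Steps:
$\frac{\left(-23\right) 557}{494960} + \frac{57943 - 63647}{\left(-423787\right) \frac{1}{20242}} = \left(-12811\right) \frac{1}{494960} + \frac{57943 - 63647}{\left(-423787\right) \frac{1}{20242}} = - \frac{557}{21520} - \frac{5704}{- \frac{423787}{20242}} = - \frac{557}{21520} - - \frac{115460368}{423787} = - \frac{557}{21520} + \frac{115460368}{423787} = \frac{2484471070001}{9119896240}$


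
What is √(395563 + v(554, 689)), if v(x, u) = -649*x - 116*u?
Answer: 23*I*√83 ≈ 209.54*I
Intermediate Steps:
√(395563 + v(554, 689)) = √(395563 + (-649*554 - 116*689)) = √(395563 + (-359546 - 79924)) = √(395563 - 439470) = √(-43907) = 23*I*√83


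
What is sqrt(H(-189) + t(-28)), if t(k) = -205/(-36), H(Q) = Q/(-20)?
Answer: sqrt(13630)/30 ≈ 3.8916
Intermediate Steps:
H(Q) = -Q/20 (H(Q) = Q*(-1/20) = -Q/20)
t(k) = 205/36 (t(k) = -205*(-1/36) = 205/36)
sqrt(H(-189) + t(-28)) = sqrt(-1/20*(-189) + 205/36) = sqrt(189/20 + 205/36) = sqrt(1363/90) = sqrt(13630)/30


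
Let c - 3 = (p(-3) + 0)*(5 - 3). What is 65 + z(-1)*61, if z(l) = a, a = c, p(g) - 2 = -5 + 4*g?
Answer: -1582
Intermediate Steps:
p(g) = -3 + 4*g (p(g) = 2 + (-5 + 4*g) = -3 + 4*g)
c = -27 (c = 3 + ((-3 + 4*(-3)) + 0)*(5 - 3) = 3 + ((-3 - 12) + 0)*2 = 3 + (-15 + 0)*2 = 3 - 15*2 = 3 - 30 = -27)
a = -27
z(l) = -27
65 + z(-1)*61 = 65 - 27*61 = 65 - 1647 = -1582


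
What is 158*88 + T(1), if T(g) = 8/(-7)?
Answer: 97320/7 ≈ 13903.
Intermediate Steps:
T(g) = -8/7 (T(g) = 8*(-⅐) = -8/7)
158*88 + T(1) = 158*88 - 8/7 = 13904 - 8/7 = 97320/7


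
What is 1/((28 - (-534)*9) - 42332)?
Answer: -1/37498 ≈ -2.6668e-5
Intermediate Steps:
1/((28 - (-534)*9) - 42332) = 1/((28 - 89*(-54)) - 42332) = 1/((28 + 4806) - 42332) = 1/(4834 - 42332) = 1/(-37498) = -1/37498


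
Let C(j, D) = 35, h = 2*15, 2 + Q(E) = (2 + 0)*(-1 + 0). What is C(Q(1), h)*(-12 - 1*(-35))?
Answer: 805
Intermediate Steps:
Q(E) = -4 (Q(E) = -2 + (2 + 0)*(-1 + 0) = -2 + 2*(-1) = -2 - 2 = -4)
h = 30
C(Q(1), h)*(-12 - 1*(-35)) = 35*(-12 - 1*(-35)) = 35*(-12 + 35) = 35*23 = 805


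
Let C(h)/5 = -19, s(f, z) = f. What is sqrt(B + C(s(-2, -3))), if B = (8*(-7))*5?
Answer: 5*I*sqrt(15) ≈ 19.365*I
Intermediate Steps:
B = -280 (B = -56*5 = -280)
C(h) = -95 (C(h) = 5*(-19) = -95)
sqrt(B + C(s(-2, -3))) = sqrt(-280 - 95) = sqrt(-375) = 5*I*sqrt(15)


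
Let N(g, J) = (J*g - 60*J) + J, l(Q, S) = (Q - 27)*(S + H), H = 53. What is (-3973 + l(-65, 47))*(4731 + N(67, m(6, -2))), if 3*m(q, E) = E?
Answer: -62251207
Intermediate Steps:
m(q, E) = E/3
l(Q, S) = (-27 + Q)*(53 + S) (l(Q, S) = (Q - 27)*(S + 53) = (-27 + Q)*(53 + S))
N(g, J) = -59*J + J*g (N(g, J) = (-60*J + J*g) + J = -59*J + J*g)
(-3973 + l(-65, 47))*(4731 + N(67, m(6, -2))) = (-3973 + (-1431 - 27*47 + 53*(-65) - 65*47))*(4731 + ((1/3)*(-2))*(-59 + 67)) = (-3973 + (-1431 - 1269 - 3445 - 3055))*(4731 - 2/3*8) = (-3973 - 9200)*(4731 - 16/3) = -13173*14177/3 = -62251207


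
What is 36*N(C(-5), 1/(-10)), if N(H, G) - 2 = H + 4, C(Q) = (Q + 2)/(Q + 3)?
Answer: 270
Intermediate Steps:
C(Q) = (2 + Q)/(3 + Q)
N(H, G) = 6 + H (N(H, G) = 2 + (H + 4) = 2 + (4 + H) = 6 + H)
36*N(C(-5), 1/(-10)) = 36*(6 + (2 - 5)/(3 - 5)) = 36*(6 - 3/(-2)) = 36*(6 - ½*(-3)) = 36*(6 + 3/2) = 36*(15/2) = 270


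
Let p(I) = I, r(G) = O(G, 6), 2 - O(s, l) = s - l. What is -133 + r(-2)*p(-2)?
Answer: -153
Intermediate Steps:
O(s, l) = 2 + l - s (O(s, l) = 2 - (s - l) = 2 + (l - s) = 2 + l - s)
r(G) = 8 - G (r(G) = 2 + 6 - G = 8 - G)
-133 + r(-2)*p(-2) = -133 + (8 - 1*(-2))*(-2) = -133 + (8 + 2)*(-2) = -133 + 10*(-2) = -133 - 20 = -153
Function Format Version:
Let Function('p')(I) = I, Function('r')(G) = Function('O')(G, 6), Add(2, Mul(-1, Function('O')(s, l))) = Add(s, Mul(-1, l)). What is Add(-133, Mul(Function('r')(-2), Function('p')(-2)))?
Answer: -153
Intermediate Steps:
Function('O')(s, l) = Add(2, l, Mul(-1, s)) (Function('O')(s, l) = Add(2, Mul(-1, Add(s, Mul(-1, l)))) = Add(2, Add(l, Mul(-1, s))) = Add(2, l, Mul(-1, s)))
Function('r')(G) = Add(8, Mul(-1, G)) (Function('r')(G) = Add(2, 6, Mul(-1, G)) = Add(8, Mul(-1, G)))
Add(-133, Mul(Function('r')(-2), Function('p')(-2))) = Add(-133, Mul(Add(8, Mul(-1, -2)), -2)) = Add(-133, Mul(Add(8, 2), -2)) = Add(-133, Mul(10, -2)) = Add(-133, -20) = -153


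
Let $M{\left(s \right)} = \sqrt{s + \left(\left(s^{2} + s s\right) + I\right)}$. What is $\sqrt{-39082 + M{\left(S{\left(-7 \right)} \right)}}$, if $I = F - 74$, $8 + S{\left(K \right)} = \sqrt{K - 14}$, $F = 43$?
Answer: $\sqrt{-39082 + \sqrt{47 - 31 i \sqrt{21}}} \approx 0.018 - 197.67 i$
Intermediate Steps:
$S{\left(K \right)} = -8 + \sqrt{-14 + K}$ ($S{\left(K \right)} = -8 + \sqrt{K - 14} = -8 + \sqrt{-14 + K}$)
$I = -31$ ($I = 43 - 74 = -31$)
$M{\left(s \right)} = \sqrt{-31 + s + 2 s^{2}}$ ($M{\left(s \right)} = \sqrt{s - \left(31 - s^{2} - s s\right)} = \sqrt{s + \left(\left(s^{2} + s^{2}\right) - 31\right)} = \sqrt{s + \left(2 s^{2} - 31\right)} = \sqrt{s + \left(-31 + 2 s^{2}\right)} = \sqrt{-31 + s + 2 s^{2}}$)
$\sqrt{-39082 + M{\left(S{\left(-7 \right)} \right)}} = \sqrt{-39082 + \sqrt{-31 - \left(8 - \sqrt{-14 - 7}\right) + 2 \left(-8 + \sqrt{-14 - 7}\right)^{2}}} = \sqrt{-39082 + \sqrt{-31 - \left(8 - \sqrt{-21}\right) + 2 \left(-8 + \sqrt{-21}\right)^{2}}} = \sqrt{-39082 + \sqrt{-31 - \left(8 - i \sqrt{21}\right) + 2 \left(-8 + i \sqrt{21}\right)^{2}}} = \sqrt{-39082 + \sqrt{-39 + 2 \left(-8 + i \sqrt{21}\right)^{2} + i \sqrt{21}}}$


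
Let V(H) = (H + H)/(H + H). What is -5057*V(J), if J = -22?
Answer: -5057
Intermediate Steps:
V(H) = 1 (V(H) = (2*H)/((2*H)) = (2*H)*(1/(2*H)) = 1)
-5057*V(J) = -5057*1 = -5057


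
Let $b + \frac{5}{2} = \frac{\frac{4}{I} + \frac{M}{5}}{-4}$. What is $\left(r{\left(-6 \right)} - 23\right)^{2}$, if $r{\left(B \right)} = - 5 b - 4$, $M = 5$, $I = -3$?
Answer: $\frac{32041}{144} \approx 222.51$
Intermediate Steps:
$b = - \frac{29}{12}$ ($b = - \frac{5}{2} + \frac{\frac{4}{-3} + \frac{5}{5}}{-4} = - \frac{5}{2} + \left(4 \left(- \frac{1}{3}\right) + 5 \cdot \frac{1}{5}\right) \left(- \frac{1}{4}\right) = - \frac{5}{2} + \left(- \frac{4}{3} + 1\right) \left(- \frac{1}{4}\right) = - \frac{5}{2} - - \frac{1}{12} = - \frac{5}{2} + \frac{1}{12} = - \frac{29}{12} \approx -2.4167$)
$r{\left(B \right)} = \frac{97}{12}$ ($r{\left(B \right)} = \left(-5\right) \left(- \frac{29}{12}\right) - 4 = \frac{145}{12} - 4 = \frac{97}{12}$)
$\left(r{\left(-6 \right)} - 23\right)^{2} = \left(\frac{97}{12} - 23\right)^{2} = \left(- \frac{179}{12}\right)^{2} = \frac{32041}{144}$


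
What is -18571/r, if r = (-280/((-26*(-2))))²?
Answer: -64051/100 ≈ -640.51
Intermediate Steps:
r = 4900/169 (r = (-280/52)² = (-280*1/52)² = (-70/13)² = 4900/169 ≈ 28.994)
-18571/r = -18571/4900/169 = -18571*169/4900 = -64051/100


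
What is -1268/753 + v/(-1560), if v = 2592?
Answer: -163744/48945 ≈ -3.3455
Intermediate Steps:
-1268/753 + v/(-1560) = -1268/753 + 2592/(-1560) = -1268*1/753 + 2592*(-1/1560) = -1268/753 - 108/65 = -163744/48945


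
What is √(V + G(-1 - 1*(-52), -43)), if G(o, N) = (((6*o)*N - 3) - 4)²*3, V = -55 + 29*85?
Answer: √519954085 ≈ 22803.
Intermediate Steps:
V = 2410 (V = -55 + 2465 = 2410)
G(o, N) = 3*(-7 + 6*N*o)² (G(o, N) = ((6*N*o - 3) - 4)²*3 = ((-3 + 6*N*o) - 4)²*3 = (-7 + 6*N*o)²*3 = 3*(-7 + 6*N*o)²)
√(V + G(-1 - 1*(-52), -43)) = √(2410 + 3*(-7 + 6*(-43)*(-1 - 1*(-52)))²) = √(2410 + 3*(-7 + 6*(-43)*(-1 + 52))²) = √(2410 + 3*(-7 + 6*(-43)*51)²) = √(2410 + 3*(-7 - 13158)²) = √(2410 + 3*(-13165)²) = √(2410 + 3*173317225) = √(2410 + 519951675) = √519954085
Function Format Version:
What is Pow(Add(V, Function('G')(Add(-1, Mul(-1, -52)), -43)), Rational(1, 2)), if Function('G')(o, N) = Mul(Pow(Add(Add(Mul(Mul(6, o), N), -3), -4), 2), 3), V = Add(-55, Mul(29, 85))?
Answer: Pow(519954085, Rational(1, 2)) ≈ 22803.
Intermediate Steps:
V = 2410 (V = Add(-55, 2465) = 2410)
Function('G')(o, N) = Mul(3, Pow(Add(-7, Mul(6, N, o)), 2)) (Function('G')(o, N) = Mul(Pow(Add(Add(Mul(6, N, o), -3), -4), 2), 3) = Mul(Pow(Add(Add(-3, Mul(6, N, o)), -4), 2), 3) = Mul(Pow(Add(-7, Mul(6, N, o)), 2), 3) = Mul(3, Pow(Add(-7, Mul(6, N, o)), 2)))
Pow(Add(V, Function('G')(Add(-1, Mul(-1, -52)), -43)), Rational(1, 2)) = Pow(Add(2410, Mul(3, Pow(Add(-7, Mul(6, -43, Add(-1, Mul(-1, -52)))), 2))), Rational(1, 2)) = Pow(Add(2410, Mul(3, Pow(Add(-7, Mul(6, -43, Add(-1, 52))), 2))), Rational(1, 2)) = Pow(Add(2410, Mul(3, Pow(Add(-7, Mul(6, -43, 51)), 2))), Rational(1, 2)) = Pow(Add(2410, Mul(3, Pow(Add(-7, -13158), 2))), Rational(1, 2)) = Pow(Add(2410, Mul(3, Pow(-13165, 2))), Rational(1, 2)) = Pow(Add(2410, Mul(3, 173317225)), Rational(1, 2)) = Pow(Add(2410, 519951675), Rational(1, 2)) = Pow(519954085, Rational(1, 2))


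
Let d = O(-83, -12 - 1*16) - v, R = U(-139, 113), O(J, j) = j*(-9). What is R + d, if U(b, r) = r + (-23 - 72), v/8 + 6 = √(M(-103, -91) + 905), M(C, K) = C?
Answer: 318 - 8*√802 ≈ 91.443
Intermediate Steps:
O(J, j) = -9*j
v = -48 + 8*√802 (v = -48 + 8*√(-103 + 905) = -48 + 8*√802 ≈ 178.56)
U(b, r) = -95 + r (U(b, r) = r - 95 = -95 + r)
R = 18 (R = -95 + 113 = 18)
d = 300 - 8*√802 (d = -9*(-12 - 1*16) - (-48 + 8*√802) = -9*(-12 - 16) + (48 - 8*√802) = -9*(-28) + (48 - 8*√802) = 252 + (48 - 8*√802) = 300 - 8*√802 ≈ 73.443)
R + d = 18 + (300 - 8*√802) = 318 - 8*√802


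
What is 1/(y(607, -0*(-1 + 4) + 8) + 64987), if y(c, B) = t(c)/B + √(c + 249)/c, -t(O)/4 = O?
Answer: 95330283566/6166296397037937 - 4856*√214/6166296397037937 ≈ 1.5460e-5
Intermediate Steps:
t(O) = -4*O
y(c, B) = √(249 + c)/c - 4*c/B (y(c, B) = (-4*c)/B + √(c + 249)/c = -4*c/B + √(249 + c)/c = √(249 + c)/c - 4*c/B)
1/(y(607, -0*(-1 + 4) + 8) + 64987) = 1/((√(249 + 607)/607 - 4*607/(-0*(-1 + 4) + 8)) + 64987) = 1/((√856/607 - 4*607/(-0*3 + 8)) + 64987) = 1/(((2*√214)/607 - 4*607/(-1*0 + 8)) + 64987) = 1/((2*√214/607 - 4*607/(0 + 8)) + 64987) = 1/((2*√214/607 - 4*607/8) + 64987) = 1/((2*√214/607 - 4*607*⅛) + 64987) = 1/((2*√214/607 - 607/2) + 64987) = 1/((-607/2 + 2*√214/607) + 64987) = 1/(129367/2 + 2*√214/607)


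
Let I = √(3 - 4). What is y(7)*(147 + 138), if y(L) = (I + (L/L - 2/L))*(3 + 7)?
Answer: 14250/7 + 2850*I ≈ 2035.7 + 2850.0*I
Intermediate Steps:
I
y(L) = 10 - 20/L + 10*I (y(L) = (I + (L/L - 2/L))*(3 + 7) = (I + (1 - 2/L))*10 = (1 + I - 2/L)*10 = 10 - 20/L + 10*I)
y(7)*(147 + 138) = (10 - 20/7 + 10*I)*(147 + 138) = (10 - 20*⅐ + 10*I)*285 = (10 - 20/7 + 10*I)*285 = (50/7 + 10*I)*285 = 14250/7 + 2850*I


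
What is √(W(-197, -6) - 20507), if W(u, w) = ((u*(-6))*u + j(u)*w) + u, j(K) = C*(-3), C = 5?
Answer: 2*I*√63367 ≈ 503.46*I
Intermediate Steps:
j(K) = -15 (j(K) = 5*(-3) = -15)
W(u, w) = u - 15*w - 6*u² (W(u, w) = ((u*(-6))*u - 15*w) + u = ((-6*u)*u - 15*w) + u = (-6*u² - 15*w) + u = (-15*w - 6*u²) + u = u - 15*w - 6*u²)
√(W(-197, -6) - 20507) = √((-197 - 15*(-6) - 6*(-197)²) - 20507) = √((-197 + 90 - 6*38809) - 20507) = √((-197 + 90 - 232854) - 20507) = √(-232961 - 20507) = √(-253468) = 2*I*√63367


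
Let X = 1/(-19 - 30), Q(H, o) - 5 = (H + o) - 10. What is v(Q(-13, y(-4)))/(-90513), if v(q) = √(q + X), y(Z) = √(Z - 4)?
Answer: -√(-883 + 98*I*√2)/633591 ≈ -3.6694e-6 - 4.7043e-5*I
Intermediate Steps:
y(Z) = √(-4 + Z)
Q(H, o) = -5 + H + o (Q(H, o) = 5 + ((H + o) - 10) = 5 + (-10 + H + o) = -5 + H + o)
X = -1/49 (X = 1/(-49) = -1/49 ≈ -0.020408)
v(q) = √(-1/49 + q) (v(q) = √(q - 1/49) = √(-1/49 + q))
v(Q(-13, y(-4)))/(-90513) = (√(-1 + 49*(-5 - 13 + √(-4 - 4)))/7)/(-90513) = (√(-1 + 49*(-5 - 13 + √(-8)))/7)*(-1/90513) = (√(-1 + 49*(-5 - 13 + 2*I*√2))/7)*(-1/90513) = (√(-1 + 49*(-18 + 2*I*√2))/7)*(-1/90513) = (√(-1 + (-882 + 98*I*√2))/7)*(-1/90513) = (√(-883 + 98*I*√2)/7)*(-1/90513) = -√(-883 + 98*I*√2)/633591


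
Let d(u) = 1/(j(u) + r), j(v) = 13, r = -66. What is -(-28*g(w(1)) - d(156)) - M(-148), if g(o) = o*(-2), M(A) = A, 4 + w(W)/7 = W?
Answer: 70171/53 ≈ 1324.0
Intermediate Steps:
w(W) = -28 + 7*W
g(o) = -2*o
d(u) = -1/53 (d(u) = 1/(13 - 66) = 1/(-53) = -1/53)
-(-28*g(w(1)) - d(156)) - M(-148) = -(-(-56)*(-28 + 7*1) - 1*(-1/53)) - 1*(-148) = -(-(-56)*(-28 + 7) + 1/53) + 148 = -(-(-56)*(-21) + 1/53) + 148 = -(-28*42 + 1/53) + 148 = -(-1176 + 1/53) + 148 = -1*(-62327/53) + 148 = 62327/53 + 148 = 70171/53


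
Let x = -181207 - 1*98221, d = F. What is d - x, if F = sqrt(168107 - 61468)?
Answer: 279428 + 13*sqrt(631) ≈ 2.7975e+5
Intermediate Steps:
F = 13*sqrt(631) (F = sqrt(106639) = 13*sqrt(631) ≈ 326.56)
d = 13*sqrt(631) ≈ 326.56
x = -279428 (x = -181207 - 98221 = -279428)
d - x = 13*sqrt(631) - 1*(-279428) = 13*sqrt(631) + 279428 = 279428 + 13*sqrt(631)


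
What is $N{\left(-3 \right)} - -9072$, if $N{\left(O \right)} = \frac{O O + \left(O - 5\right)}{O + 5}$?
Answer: $\frac{18145}{2} \approx 9072.5$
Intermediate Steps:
$N{\left(O \right)} = \frac{-5 + O + O^{2}}{5 + O}$ ($N{\left(O \right)} = \frac{O^{2} + \left(-5 + O\right)}{5 + O} = \frac{-5 + O + O^{2}}{5 + O}$)
$N{\left(-3 \right)} - -9072 = \frac{-5 - 3 + \left(-3\right)^{2}}{5 - 3} - -9072 = \frac{-5 - 3 + 9}{2} + 9072 = \frac{1}{2} \cdot 1 + 9072 = \frac{1}{2} + 9072 = \frac{18145}{2}$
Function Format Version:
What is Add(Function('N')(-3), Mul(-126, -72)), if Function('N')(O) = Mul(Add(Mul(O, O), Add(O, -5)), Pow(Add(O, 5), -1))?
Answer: Rational(18145, 2) ≈ 9072.5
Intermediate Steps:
Function('N')(O) = Mul(Pow(Add(5, O), -1), Add(-5, O, Pow(O, 2))) (Function('N')(O) = Mul(Add(Pow(O, 2), Add(-5, O)), Pow(Add(5, O), -1)) = Mul(Add(-5, O, Pow(O, 2)), Pow(Add(5, O), -1)) = Mul(Pow(Add(5, O), -1), Add(-5, O, Pow(O, 2))))
Add(Function('N')(-3), Mul(-126, -72)) = Add(Mul(Pow(Add(5, -3), -1), Add(-5, -3, Pow(-3, 2))), Mul(-126, -72)) = Add(Mul(Pow(2, -1), Add(-5, -3, 9)), 9072) = Add(Mul(Rational(1, 2), 1), 9072) = Add(Rational(1, 2), 9072) = Rational(18145, 2)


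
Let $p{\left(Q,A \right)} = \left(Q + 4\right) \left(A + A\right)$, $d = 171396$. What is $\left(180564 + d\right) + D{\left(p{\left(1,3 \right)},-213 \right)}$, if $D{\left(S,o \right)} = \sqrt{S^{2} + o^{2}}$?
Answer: $351960 + 3 \sqrt{5141} \approx 3.5218 \cdot 10^{5}$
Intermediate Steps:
$p{\left(Q,A \right)} = 2 A \left(4 + Q\right)$ ($p{\left(Q,A \right)} = \left(4 + Q\right) 2 A = 2 A \left(4 + Q\right)$)
$\left(180564 + d\right) + D{\left(p{\left(1,3 \right)},-213 \right)} = \left(180564 + 171396\right) + \sqrt{\left(2 \cdot 3 \left(4 + 1\right)\right)^{2} + \left(-213\right)^{2}} = 351960 + \sqrt{\left(2 \cdot 3 \cdot 5\right)^{2} + 45369} = 351960 + \sqrt{30^{2} + 45369} = 351960 + \sqrt{900 + 45369} = 351960 + \sqrt{46269} = 351960 + 3 \sqrt{5141}$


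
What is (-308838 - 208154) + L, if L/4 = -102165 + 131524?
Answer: -399556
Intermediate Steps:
L = 117436 (L = 4*(-102165 + 131524) = 4*29359 = 117436)
(-308838 - 208154) + L = (-308838 - 208154) + 117436 = -516992 + 117436 = -399556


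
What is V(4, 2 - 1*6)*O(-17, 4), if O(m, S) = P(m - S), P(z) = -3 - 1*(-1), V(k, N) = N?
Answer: 8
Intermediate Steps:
P(z) = -2 (P(z) = -3 + 1 = -2)
O(m, S) = -2
V(4, 2 - 1*6)*O(-17, 4) = (2 - 1*6)*(-2) = (2 - 6)*(-2) = -4*(-2) = 8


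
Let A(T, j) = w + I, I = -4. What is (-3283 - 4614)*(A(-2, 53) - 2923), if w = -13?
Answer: 23217180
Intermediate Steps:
A(T, j) = -17 (A(T, j) = -13 - 4 = -17)
(-3283 - 4614)*(A(-2, 53) - 2923) = (-3283 - 4614)*(-17 - 2923) = -7897*(-2940) = 23217180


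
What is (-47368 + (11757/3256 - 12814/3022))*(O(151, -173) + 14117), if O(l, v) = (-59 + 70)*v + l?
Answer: -2881600691174345/4919816 ≈ -5.8571e+8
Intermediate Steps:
O(l, v) = l + 11*v (O(l, v) = 11*v + l = l + 11*v)
(-47368 + (11757/3256 - 12814/3022))*(O(151, -173) + 14117) = (-47368 + (11757/3256 - 12814/3022))*((151 + 11*(-173)) + 14117) = (-47368 + (11757*(1/3256) - 12814*1/3022))*((151 - 1903) + 14117) = (-47368 + (11757/3256 - 6407/1511))*(-1752 + 14117) = (-47368 - 3096365/4919816)*12365 = -233044940653/4919816*12365 = -2881600691174345/4919816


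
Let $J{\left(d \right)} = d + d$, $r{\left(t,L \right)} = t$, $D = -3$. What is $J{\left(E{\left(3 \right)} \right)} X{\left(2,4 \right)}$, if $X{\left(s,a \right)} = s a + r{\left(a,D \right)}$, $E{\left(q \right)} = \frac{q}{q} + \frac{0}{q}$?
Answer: $24$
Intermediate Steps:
$E{\left(q \right)} = 1$ ($E{\left(q \right)} = 1 + 0 = 1$)
$J{\left(d \right)} = 2 d$
$X{\left(s,a \right)} = a + a s$ ($X{\left(s,a \right)} = s a + a = a s + a = a + a s$)
$J{\left(E{\left(3 \right)} \right)} X{\left(2,4 \right)} = 2 \cdot 1 \cdot 4 \left(1 + 2\right) = 2 \cdot 4 \cdot 3 = 2 \cdot 12 = 24$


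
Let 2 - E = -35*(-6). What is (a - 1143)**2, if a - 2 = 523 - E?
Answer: 168100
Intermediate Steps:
E = -208 (E = 2 - (-35)*(-6) = 2 - 1*210 = 2 - 210 = -208)
a = 733 (a = 2 + (523 - 1*(-208)) = 2 + (523 + 208) = 2 + 731 = 733)
(a - 1143)**2 = (733 - 1143)**2 = (-410)**2 = 168100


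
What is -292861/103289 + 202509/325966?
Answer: -74545776625/33668702174 ≈ -2.2141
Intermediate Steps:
-292861/103289 + 202509/325966 = -74545776625/33668702174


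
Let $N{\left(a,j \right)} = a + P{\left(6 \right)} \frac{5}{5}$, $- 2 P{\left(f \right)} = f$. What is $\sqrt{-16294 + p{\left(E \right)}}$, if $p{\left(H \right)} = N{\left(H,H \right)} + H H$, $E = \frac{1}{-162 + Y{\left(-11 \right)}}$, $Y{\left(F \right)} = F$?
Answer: $\frac{i \sqrt{487753085}}{173} \approx 127.66 i$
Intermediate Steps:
$P{\left(f \right)} = - \frac{f}{2}$
$N{\left(a,j \right)} = -3 + a$ ($N{\left(a,j \right)} = a + \left(- \frac{1}{2}\right) 6 \cdot \frac{5}{5} = a - 3 \cdot 5 \cdot \frac{1}{5} = a - 3 = -3 + a$)
$E = - \frac{1}{173}$ ($E = \frac{1}{-162 - 11} = \frac{1}{-173} = - \frac{1}{173} \approx -0.0057803$)
$p{\left(H \right)} = -3 + H + H^{2}$ ($p{\left(H \right)} = \left(-3 + H\right) + H H = \left(-3 + H\right) + H^{2} = -3 + H + H^{2}$)
$\sqrt{-16294 + p{\left(E \right)}} = \sqrt{-16294 - \left(\frac{520}{173} - \frac{1}{29929}\right)} = \sqrt{-16294 - \frac{89959}{29929}} = \sqrt{- \frac{487753085}{29929}} = \frac{i \sqrt{487753085}}{173}$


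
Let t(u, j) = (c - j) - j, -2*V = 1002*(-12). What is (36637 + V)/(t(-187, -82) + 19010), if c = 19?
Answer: 42649/19193 ≈ 2.2221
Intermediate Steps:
V = 6012 (V = -501*(-12) = -½*(-12024) = 6012)
t(u, j) = 19 - 2*j (t(u, j) = (19 - j) - j = 19 - 2*j)
(36637 + V)/(t(-187, -82) + 19010) = (36637 + 6012)/((19 - 2*(-82)) + 19010) = 42649/((19 + 164) + 19010) = 42649/(183 + 19010) = 42649/19193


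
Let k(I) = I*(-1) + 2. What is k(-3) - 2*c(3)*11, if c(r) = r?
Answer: -61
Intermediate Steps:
k(I) = 2 - I (k(I) = -I + 2 = 2 - I)
k(-3) - 2*c(3)*11 = (2 - 1*(-3)) - 2*3*11 = (2 + 3) - 6*11 = 5 - 1*66 = 5 - 66 = -61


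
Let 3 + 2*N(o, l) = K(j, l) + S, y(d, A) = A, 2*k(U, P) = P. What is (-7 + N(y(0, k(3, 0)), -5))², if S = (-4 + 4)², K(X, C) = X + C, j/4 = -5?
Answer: 441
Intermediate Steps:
j = -20 (j = 4*(-5) = -20)
k(U, P) = P/2
K(X, C) = C + X
S = 0 (S = 0² = 0)
N(o, l) = -23/2 + l/2 (N(o, l) = -3/2 + ((l - 20) + 0)/2 = -3/2 + ((-20 + l) + 0)/2 = -3/2 + (-20 + l)/2 = -3/2 + (-10 + l/2) = -23/2 + l/2)
(-7 + N(y(0, k(3, 0)), -5))² = (-7 + (-23/2 + (½)*(-5)))² = (-7 + (-23/2 - 5/2))² = (-7 - 14)² = (-21)² = 441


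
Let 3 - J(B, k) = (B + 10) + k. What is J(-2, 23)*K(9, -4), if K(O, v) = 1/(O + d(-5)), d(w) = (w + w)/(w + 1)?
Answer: -56/23 ≈ -2.4348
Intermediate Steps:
J(B, k) = -7 - B - k (J(B, k) = 3 - ((B + 10) + k) = 3 - ((10 + B) + k) = 3 - (10 + B + k) = 3 + (-10 - B - k) = -7 - B - k)
d(w) = 2*w/(1 + w) (d(w) = (2*w)/(1 + w) = 2*w/(1 + w))
K(O, v) = 1/(5/2 + O) (K(O, v) = 1/(O + 2*(-5)/(1 - 5)) = 1/(O + 2*(-5)/(-4)) = 1/(O + 2*(-5)*(-1/4)) = 1/(O + 5/2) = 1/(5/2 + O))
J(-2, 23)*K(9, -4) = (-7 - 1*(-2) - 1*23)*(2/(5 + 2*9)) = (-7 + 2 - 23)*(2/(5 + 18)) = -56/23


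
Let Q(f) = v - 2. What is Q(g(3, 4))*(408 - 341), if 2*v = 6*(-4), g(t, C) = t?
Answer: -938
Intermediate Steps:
v = -12 (v = (6*(-4))/2 = (1/2)*(-24) = -12)
Q(f) = -14 (Q(f) = -12 - 2 = -14)
Q(g(3, 4))*(408 - 341) = -14*(408 - 341) = -14*67 = -938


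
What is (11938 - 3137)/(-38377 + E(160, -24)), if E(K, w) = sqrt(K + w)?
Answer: -337755977/1472793993 - 17602*sqrt(34)/1472793993 ≈ -0.22940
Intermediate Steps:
(11938 - 3137)/(-38377 + E(160, -24)) = (11938 - 3137)/(-38377 + sqrt(160 - 24)) = 8801/(-38377 + sqrt(136)) = 8801/(-38377 + 2*sqrt(34))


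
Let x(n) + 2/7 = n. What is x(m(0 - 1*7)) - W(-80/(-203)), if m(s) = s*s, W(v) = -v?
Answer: 9969/203 ≈ 49.108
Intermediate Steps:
m(s) = s²
x(n) = -2/7 + n
x(m(0 - 1*7)) - W(-80/(-203)) = (-2/7 + (0 - 1*7)²) - (-1)*(-80/(-203)) = (-2/7 + (0 - 7)²) - (-1)*(-80*(-1/203)) = (-2/7 + (-7)²) - (-1)*80/203 = (-2/7 + 49) - 1*(-80/203) = 341/7 + 80/203 = 9969/203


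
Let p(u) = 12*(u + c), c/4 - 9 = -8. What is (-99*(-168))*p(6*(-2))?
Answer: -1596672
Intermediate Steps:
c = 4 (c = 36 + 4*(-8) = 36 - 32 = 4)
p(u) = 48 + 12*u (p(u) = 12*(u + 4) = 12*(4 + u) = 48 + 12*u)
(-99*(-168))*p(6*(-2)) = (-99*(-168))*(48 + 12*(6*(-2))) = 16632*(48 + 12*(-12)) = 16632*(48 - 144) = 16632*(-96) = -1596672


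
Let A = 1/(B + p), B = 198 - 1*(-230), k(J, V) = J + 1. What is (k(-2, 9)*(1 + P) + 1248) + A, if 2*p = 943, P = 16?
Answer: 2214571/1799 ≈ 1231.0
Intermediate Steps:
k(J, V) = 1 + J
p = 943/2 (p = (½)*943 = 943/2 ≈ 471.50)
B = 428 (B = 198 + 230 = 428)
A = 2/1799 (A = 1/(428 + 943/2) = 1/(1799/2) = 2/1799 ≈ 0.0011117)
(k(-2, 9)*(1 + P) + 1248) + A = ((1 - 2)*(1 + 16) + 1248) + 2/1799 = (-1*17 + 1248) + 2/1799 = (-17 + 1248) + 2/1799 = 1231 + 2/1799 = 2214571/1799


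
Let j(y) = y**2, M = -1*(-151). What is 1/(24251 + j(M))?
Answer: 1/47052 ≈ 2.1253e-5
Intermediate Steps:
M = 151
1/(24251 + j(M)) = 1/(24251 + 151**2) = 1/(24251 + 22801) = 1/47052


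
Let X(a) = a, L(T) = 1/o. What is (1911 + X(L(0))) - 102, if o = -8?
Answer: 14471/8 ≈ 1808.9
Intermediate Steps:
L(T) = -1/8 (L(T) = 1/(-8) = -1/8)
(1911 + X(L(0))) - 102 = (1911 - 1/8) - 102 = 15287/8 - 102 = 14471/8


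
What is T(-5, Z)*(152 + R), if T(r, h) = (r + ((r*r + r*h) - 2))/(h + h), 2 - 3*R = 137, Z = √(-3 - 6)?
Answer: -535/2 - 321*I ≈ -267.5 - 321.0*I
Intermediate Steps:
Z = 3*I (Z = √(-9) = 3*I ≈ 3.0*I)
R = -45 (R = ⅔ - ⅓*137 = ⅔ - 137/3 = -45)
T(r, h) = (-2 + r + r² + h*r)/(2*h) (T(r, h) = (r + ((r² + h*r) - 2))/((2*h)) = (r + (-2 + r² + h*r))*(1/(2*h)) = (-2 + r + r² + h*r)*(1/(2*h)) = (-2 + r + r² + h*r)/(2*h))
T(-5, Z)*(152 + R) = ((-2 - 5 + (-5)² + (3*I)*(-5))/(2*((3*I))))*(152 - 45) = ((-I/3)*(-2 - 5 + 25 - 15*I)/2)*107 = ((-I/3)*(18 - 15*I)/2)*107 = -I*(18 - 15*I)/6*107 = -107*I*(18 - 15*I)/6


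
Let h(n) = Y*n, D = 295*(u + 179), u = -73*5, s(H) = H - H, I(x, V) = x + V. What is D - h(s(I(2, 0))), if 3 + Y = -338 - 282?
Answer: -54870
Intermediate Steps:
Y = -623 (Y = -3 + (-338 - 282) = -3 - 620 = -623)
I(x, V) = V + x
s(H) = 0
u = -365
D = -54870 (D = 295*(-365 + 179) = 295*(-186) = -54870)
h(n) = -623*n
D - h(s(I(2, 0))) = -54870 - (-623)*0 = -54870 - 1*0 = -54870 + 0 = -54870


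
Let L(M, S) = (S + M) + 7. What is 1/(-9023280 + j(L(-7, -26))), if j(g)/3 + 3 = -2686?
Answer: -1/9031347 ≈ -1.1073e-7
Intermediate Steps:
L(M, S) = 7 + M + S (L(M, S) = (M + S) + 7 = 7 + M + S)
j(g) = -8067 (j(g) = -9 + 3*(-2686) = -9 - 8058 = -8067)
1/(-9023280 + j(L(-7, -26))) = 1/(-9023280 - 8067) = 1/(-9031347) = -1/9031347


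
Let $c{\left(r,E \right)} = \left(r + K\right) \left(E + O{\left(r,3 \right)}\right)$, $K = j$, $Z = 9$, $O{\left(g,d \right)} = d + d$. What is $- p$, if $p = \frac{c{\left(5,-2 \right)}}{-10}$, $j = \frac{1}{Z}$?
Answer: $\frac{92}{45} \approx 2.0444$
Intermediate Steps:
$O{\left(g,d \right)} = 2 d$
$j = \frac{1}{9} \approx 0.11111$
$K = \frac{1}{9} \approx 0.11111$
$c{\left(r,E \right)} = \left(6 + E\right) \left(\frac{1}{9} + r\right)$ ($c{\left(r,E \right)} = \left(r + \frac{1}{9}\right) \left(E + 2 \cdot 3\right) = \left(\frac{1}{9} + r\right) \left(E + 6\right) = \left(\frac{1}{9} + r\right) \left(6 + E\right) = \left(6 + E\right) \left(\frac{1}{9} + r\right)$)
$p = - \frac{92}{45}$ ($p = \frac{\frac{2}{3} + 6 \cdot 5 + \frac{1}{9} \left(-2\right) - 10}{-10} = \left(\frac{2}{3} + 30 - \frac{2}{9} - 10\right) \left(- \frac{1}{10}\right) = \frac{184}{9} \left(- \frac{1}{10}\right) = - \frac{92}{45} \approx -2.0444$)
$- p = \left(-1\right) \left(- \frac{92}{45}\right) = \frac{92}{45}$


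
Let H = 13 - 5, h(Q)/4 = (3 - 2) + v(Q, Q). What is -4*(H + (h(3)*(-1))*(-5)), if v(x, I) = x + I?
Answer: -592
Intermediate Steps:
v(x, I) = I + x
h(Q) = 4 + 8*Q (h(Q) = 4*((3 - 2) + (Q + Q)) = 4*(1 + 2*Q) = 4 + 8*Q)
H = 8
-4*(H + (h(3)*(-1))*(-5)) = -4*(8 + ((4 + 8*3)*(-1))*(-5)) = -4*(8 + ((4 + 24)*(-1))*(-5)) = -4*(8 + (28*(-1))*(-5)) = -4*(8 - 28*(-5)) = -4*(8 + 140) = -4*148 = -592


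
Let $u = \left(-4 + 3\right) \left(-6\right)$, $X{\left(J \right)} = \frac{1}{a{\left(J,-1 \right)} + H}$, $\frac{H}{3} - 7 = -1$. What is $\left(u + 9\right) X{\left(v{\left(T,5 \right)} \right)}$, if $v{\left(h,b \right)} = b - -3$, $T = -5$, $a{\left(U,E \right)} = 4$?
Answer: $\frac{15}{22} \approx 0.68182$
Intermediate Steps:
$H = 18$ ($H = 21 + 3 \left(-1\right) = 21 - 3 = 18$)
$v{\left(h,b \right)} = 3 + b$ ($v{\left(h,b \right)} = b + 3 = 3 + b$)
$X{\left(J \right)} = \frac{1}{22}$ ($X{\left(J \right)} = \frac{1}{4 + 18} = \frac{1}{22}$)
$u = 6$ ($u = \left(-1\right) \left(-6\right) = 6$)
$\left(u + 9\right) X{\left(v{\left(T,5 \right)} \right)} = \left(6 + 9\right) \frac{1}{22} = 15 \cdot \frac{1}{22} = \frac{15}{22}$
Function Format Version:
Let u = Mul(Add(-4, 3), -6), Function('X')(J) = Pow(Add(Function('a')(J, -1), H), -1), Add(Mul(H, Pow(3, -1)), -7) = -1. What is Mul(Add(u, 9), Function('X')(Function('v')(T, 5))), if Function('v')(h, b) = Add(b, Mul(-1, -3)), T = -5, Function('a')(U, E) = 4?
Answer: Rational(15, 22) ≈ 0.68182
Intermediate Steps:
H = 18 (H = Add(21, Mul(3, -1)) = Add(21, -3) = 18)
Function('v')(h, b) = Add(3, b) (Function('v')(h, b) = Add(b, 3) = Add(3, b))
Function('X')(J) = Rational(1, 22) (Function('X')(J) = Pow(Add(4, 18), -1) = Pow(22, -1) = Rational(1, 22))
u = 6 (u = Mul(-1, -6) = 6)
Mul(Add(u, 9), Function('X')(Function('v')(T, 5))) = Mul(Add(6, 9), Rational(1, 22)) = Mul(15, Rational(1, 22)) = Rational(15, 22)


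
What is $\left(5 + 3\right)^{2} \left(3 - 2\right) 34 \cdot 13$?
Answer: $28288$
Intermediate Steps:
$\left(5 + 3\right)^{2} \left(3 - 2\right) 34 \cdot 13 = 8^{2} \cdot 1 \cdot 34 \cdot 13 = 64 \cdot 1 \cdot 34 \cdot 13 = 64 \cdot 34 \cdot 13 = 2176 \cdot 13 = 28288$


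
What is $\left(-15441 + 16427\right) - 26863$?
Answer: $-25877$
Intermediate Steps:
$\left(-15441 + 16427\right) - 26863 = 986 - 26863 = -25877$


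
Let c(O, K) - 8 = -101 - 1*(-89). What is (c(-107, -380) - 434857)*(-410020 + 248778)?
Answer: 70117857362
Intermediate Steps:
c(O, K) = -4 (c(O, K) = 8 + (-101 - 1*(-89)) = 8 + (-101 + 89) = 8 - 12 = -4)
(c(-107, -380) - 434857)*(-410020 + 248778) = (-4 - 434857)*(-410020 + 248778) = -434861*(-161242) = 70117857362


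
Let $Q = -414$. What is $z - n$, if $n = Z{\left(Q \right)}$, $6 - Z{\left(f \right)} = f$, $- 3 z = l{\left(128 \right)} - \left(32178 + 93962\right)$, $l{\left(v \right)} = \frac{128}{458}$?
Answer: $\frac{28597456}{687} \approx 41627.0$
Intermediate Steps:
$l{\left(v \right)} = \frac{64}{229}$ ($l{\left(v \right)} = 128 \cdot \frac{1}{458} = \frac{64}{229}$)
$z = \frac{28885996}{687}$ ($z = - \frac{\frac{64}{229} - \left(32178 + 93962\right)}{3} = - \frac{\frac{64}{229} - 126140}{3} = \left(- \frac{1}{3}\right) \left(- \frac{28885996}{229}\right) = \frac{28885996}{687} \approx 42047.0$)
$Z{\left(f \right)} = 6 - f$
$n = 420$ ($n = 6 - -414 = 6 + 414 = 420$)
$z - n = \frac{28885996}{687} - 420 = \frac{28597456}{687}$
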